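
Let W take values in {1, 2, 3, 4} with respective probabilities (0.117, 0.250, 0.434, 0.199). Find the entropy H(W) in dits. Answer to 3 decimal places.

0.556 dits

H(W) = −Σ p·log₁₀ p.
  −(0.117)·log₁₀(0.117) = 0.1090
  −(0.250)·log₁₀(0.250) = 0.1505
  −(0.434)·log₁₀(0.434) = 0.1573
  −(0.199)·log₁₀(0.199) = 0.1395
Sum: 0.1090 + 0.1505 + 0.1573 + 0.1395 = 0.556 dits.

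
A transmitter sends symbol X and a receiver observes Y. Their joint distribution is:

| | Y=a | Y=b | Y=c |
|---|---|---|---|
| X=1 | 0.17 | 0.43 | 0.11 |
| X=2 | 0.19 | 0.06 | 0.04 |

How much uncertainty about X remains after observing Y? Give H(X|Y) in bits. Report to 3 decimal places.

Chain rule: H(X|Y) = H(X,Y) − H(Y).
Marginals: p(X) = (0.7100, 0.2900), p(Y) = (0.3600, 0.4900, 0.1500).
H(X,Y) = 2.1930 bits; H(Y) = 1.4454 bits.
H(X|Y) = 2.1930 − 1.4454 = 0.748 bits.

0.748 bits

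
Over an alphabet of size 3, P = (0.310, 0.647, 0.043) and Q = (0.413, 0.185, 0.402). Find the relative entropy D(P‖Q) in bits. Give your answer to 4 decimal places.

D(P‖Q) = Σ p·log₂(p/q).
  0.310·log₂(0.310/0.413) = -0.12830
  0.647·log₂(0.647/0.185) = 1.16864
  0.043·log₂(0.043/0.402) = -0.13867
D(P‖Q) = 0.9017 bits.

0.9017 bits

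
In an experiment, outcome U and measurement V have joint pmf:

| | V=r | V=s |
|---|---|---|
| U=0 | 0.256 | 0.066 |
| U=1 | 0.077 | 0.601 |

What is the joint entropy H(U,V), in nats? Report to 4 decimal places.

1.0316 nats

H(U,V) = −Σ p(x,y)·ln p(x,y) over all 4 cells.
  cell (0,r): −0.256·ln0.256 = 0.34882
  cell (0,s): −0.066·ln0.066 = 0.17939
  cell (1,r): −0.077·ln0.077 = 0.19742
  cell (1,s): −0.601·ln0.601 = 0.30601
Sum = 1.0316 nats.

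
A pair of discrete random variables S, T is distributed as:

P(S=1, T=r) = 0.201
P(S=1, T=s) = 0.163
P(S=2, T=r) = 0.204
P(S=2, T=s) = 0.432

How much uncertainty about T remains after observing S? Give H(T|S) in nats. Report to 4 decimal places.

Chain rule: H(T|S) = H(S,T) − H(S).
Marginals: p(S) = (0.3640, 0.6360), p(T) = (0.4050, 0.5950).
H(S,T) = 1.3051 nats; H(S) = 0.6557 nats.
H(T|S) = 1.3051 − 0.6557 = 0.6494 nats.

0.6494 nats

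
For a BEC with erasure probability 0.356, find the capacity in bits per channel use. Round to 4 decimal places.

0.6440 bits

Binary erasure channel: capacity C = 1 − ε.
C = 1 − 0.356 = 0.6440 bits per channel use.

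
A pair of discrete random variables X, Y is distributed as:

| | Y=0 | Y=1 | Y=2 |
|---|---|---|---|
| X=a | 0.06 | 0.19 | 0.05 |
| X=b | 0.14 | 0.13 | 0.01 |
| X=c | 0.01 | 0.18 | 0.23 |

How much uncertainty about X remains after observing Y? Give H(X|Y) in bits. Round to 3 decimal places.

1.270 bits

Marginals: p(X) = (0.3000, 0.2800, 0.4200), p(Y) = (0.2100, 0.5000, 0.2900).
H(X|Y) = Σ p(Y) · H(X|Y=·).
  Y=0: p=0.2100, H(X|Y=0) = 1.1155
  Y=1: p=0.5000, H(X|Y=1) = 1.5664
  Y=2: p=0.2900, H(X|Y=2) = 0.8700
Weighted sum = 1.270 bits.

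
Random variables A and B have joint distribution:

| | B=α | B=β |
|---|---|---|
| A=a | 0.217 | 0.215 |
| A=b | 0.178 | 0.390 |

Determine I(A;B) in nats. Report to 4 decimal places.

Marginals: p(A) = (0.4320, 0.5680), p(B) = (0.3950, 0.6050).
I(A;B) = Σ p(x,y)·ln[p(x,y)/(p(x)p(y))].
  (a,α): 0.217·ln(1.2717) = 0.05215
  (a,β): 0.215·ln(0.8226) = -0.04198
  (b,α): 0.178·ln(0.7934) = -0.04120
  (b,β): 0.390·ln(1.1349) = 0.04936
Sum = 0.0183 nats.

0.0183 nats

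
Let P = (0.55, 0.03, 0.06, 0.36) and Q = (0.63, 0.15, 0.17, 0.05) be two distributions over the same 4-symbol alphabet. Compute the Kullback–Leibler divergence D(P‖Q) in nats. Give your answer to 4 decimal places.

0.5252 nats

D(P‖Q) = Σ p·ln(p/q).
  0.55·ln(0.55/0.63) = -0.07469
  0.03·ln(0.03/0.15) = -0.04828
  0.06·ln(0.06/0.17) = -0.06249
  0.36·ln(0.36/0.05) = 0.71067
D(P‖Q) = 0.5252 nats.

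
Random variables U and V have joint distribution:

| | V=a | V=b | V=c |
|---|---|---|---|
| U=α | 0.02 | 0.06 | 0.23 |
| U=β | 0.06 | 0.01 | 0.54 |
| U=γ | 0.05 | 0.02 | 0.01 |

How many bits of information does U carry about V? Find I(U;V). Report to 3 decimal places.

Marginals: p(U) = (0.3100, 0.6100, 0.0800), p(V) = (0.1300, 0.0900, 0.7800).
I(U;V) = Σ p(x,y)·log₂[p(x,y)/(p(x)p(y))].
  (α,a): 0.02·log₂(0.4963) = -0.0202
  (α,b): 0.06·log₂(2.1505) = 0.0663
  (α,c): 0.23·log₂(0.9512) = -0.0166
  (β,a): 0.06·log₂(0.7566) = -0.0241
  (β,b): 0.01·log₂(0.1821) = -0.0246
  (β,c): 0.54·log₂(1.1349) = 0.0986
  (γ,a): 0.05·log₂(4.8077) = 0.1133
  (γ,b): 0.02·log₂(2.7778) = 0.0295
  (γ,c): 0.01·log₂(0.1603) = -0.0264
Sum = 0.196 bits.

0.196 bits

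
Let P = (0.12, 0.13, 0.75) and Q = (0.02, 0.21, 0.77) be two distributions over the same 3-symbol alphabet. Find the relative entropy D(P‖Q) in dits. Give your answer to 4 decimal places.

0.0577 dits

D(P‖Q) = Σ p·log₁₀(p/q).
  0.12·log₁₀(0.12/0.02) = 0.09338
  0.13·log₁₀(0.13/0.21) = -0.02708
  0.75·log₁₀(0.75/0.77) = -0.00857
D(P‖Q) = 0.0577 dits.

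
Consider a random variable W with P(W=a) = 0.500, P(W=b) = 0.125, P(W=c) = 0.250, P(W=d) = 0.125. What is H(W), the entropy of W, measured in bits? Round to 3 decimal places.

1.750 bits

H(W) = −Σ p·log₂ p.
  −(0.500)·log₂(0.500) = 0.5000
  −(0.125)·log₂(0.125) = 0.3750
  −(0.250)·log₂(0.250) = 0.5000
  −(0.125)·log₂(0.125) = 0.3750
Sum: 0.5000 + 0.3750 + 0.5000 + 0.3750 = 1.750 bits.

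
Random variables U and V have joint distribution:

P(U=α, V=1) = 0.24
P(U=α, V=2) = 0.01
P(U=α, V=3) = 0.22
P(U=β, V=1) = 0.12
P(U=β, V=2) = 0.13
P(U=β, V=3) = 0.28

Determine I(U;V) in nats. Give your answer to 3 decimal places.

Marginals: p(U) = (0.4700, 0.5300), p(V) = (0.3600, 0.1400, 0.5000).
I(U;V) = H(U) + H(V) − H(U,V).
H(U) = 0.6913, H(V) = 0.9896, H(U,V) = 1.5978.
I(U;V) = 0.6913 + 0.9896 − 1.5978 = 0.083 nats.

0.083 nats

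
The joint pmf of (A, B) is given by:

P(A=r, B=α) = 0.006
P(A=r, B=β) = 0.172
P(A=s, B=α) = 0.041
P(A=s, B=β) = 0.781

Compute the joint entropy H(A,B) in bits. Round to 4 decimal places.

H(A,B) = −Σ p(x,y)·log₂ p(x,y) over all 4 cells.
  cell (r,α): −0.006·log₂0.006 = 0.04428
  cell (r,β): −0.172·log₂0.172 = 0.43680
  cell (s,α): −0.041·log₂0.041 = 0.18894
  cell (s,β): −0.781·log₂0.781 = 0.27851
Sum = 0.9485 bits.

0.9485 bits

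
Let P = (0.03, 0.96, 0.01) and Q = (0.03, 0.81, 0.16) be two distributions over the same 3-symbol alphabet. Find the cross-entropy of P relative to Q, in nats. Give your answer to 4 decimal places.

0.3258 nats

H(P,Q) = −Σ p·ln q.
  −0.03·ln(0.03) = 0.10520
  −0.96·ln(0.81) = 0.20229
  −0.01·ln(0.16) = 0.01833
H(P,Q) = 0.3258 nats.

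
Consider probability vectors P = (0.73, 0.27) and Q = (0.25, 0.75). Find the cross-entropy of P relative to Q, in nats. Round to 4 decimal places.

1.0897 nats

H(P,Q) = −Σ p·ln q.
  −0.73·ln(0.25) = 1.01199
  −0.27·ln(0.75) = 0.07767
H(P,Q) = 1.0897 nats.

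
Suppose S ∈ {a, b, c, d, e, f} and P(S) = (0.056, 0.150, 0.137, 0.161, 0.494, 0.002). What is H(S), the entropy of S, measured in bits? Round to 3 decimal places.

1.981 bits

H(S) = −Σ p·log₂ p.
  −(0.056)·log₂(0.056) = 0.2329
  −(0.150)·log₂(0.150) = 0.4105
  −(0.137)·log₂(0.137) = 0.3929
  −(0.161)·log₂(0.161) = 0.4242
  −(0.494)·log₂(0.494) = 0.5026
  −(0.002)·log₂(0.002) = 0.0179
Sum: 0.2329 + 0.4105 + 0.3929 + 0.4242 + 0.5026 + 0.0179 = 1.981 bits.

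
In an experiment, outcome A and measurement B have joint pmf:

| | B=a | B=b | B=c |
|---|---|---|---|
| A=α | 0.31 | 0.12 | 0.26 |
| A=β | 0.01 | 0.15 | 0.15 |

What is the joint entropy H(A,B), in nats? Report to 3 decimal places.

H(A,B) = −Σ p(x,y)·ln p(x,y) over all 6 cells.
  cell (α,a): −0.31·ln0.31 = 0.3631
  cell (α,b): −0.12·ln0.12 = 0.2544
  cell (α,c): −0.26·ln0.26 = 0.3502
  cell (β,a): −0.01·ln0.01 = 0.0461
  cell (β,b): −0.15·ln0.15 = 0.2846
  cell (β,c): −0.15·ln0.15 = 0.2846
Sum = 1.583 nats.

1.583 nats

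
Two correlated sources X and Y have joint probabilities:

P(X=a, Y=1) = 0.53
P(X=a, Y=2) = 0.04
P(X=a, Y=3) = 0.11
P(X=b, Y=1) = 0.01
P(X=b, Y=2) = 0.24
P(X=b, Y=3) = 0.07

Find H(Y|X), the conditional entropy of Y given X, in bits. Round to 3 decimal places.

0.946 bits

Chain rule: H(Y|X) = H(X,Y) − H(X).
Marginals: p(X) = (0.6800, 0.3200), p(Y) = (0.5400, 0.2800, 0.1800).
H(X,Y) = 1.8506 bits; H(X) = 0.9044 bits.
H(Y|X) = 1.8506 − 0.9044 = 0.946 bits.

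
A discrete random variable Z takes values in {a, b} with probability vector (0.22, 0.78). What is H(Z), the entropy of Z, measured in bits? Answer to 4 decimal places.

0.7602 bits

H(Z) = −Σ p·log₂ p.
  −(0.22)·log₂(0.22) = 0.48057
  −(0.78)·log₂(0.78) = 0.27959
Sum: 0.48057 + 0.27959 = 0.7602 bits.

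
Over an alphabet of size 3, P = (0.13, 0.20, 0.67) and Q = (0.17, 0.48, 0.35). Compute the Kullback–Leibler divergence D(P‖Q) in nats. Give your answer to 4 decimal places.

0.2251 nats

D(P‖Q) = Σ p·ln(p/q).
  0.13·ln(0.13/0.17) = -0.03487
  0.20·ln(0.20/0.48) = -0.17509
  0.67·ln(0.67/0.35) = 0.43506
D(P‖Q) = 0.2251 nats.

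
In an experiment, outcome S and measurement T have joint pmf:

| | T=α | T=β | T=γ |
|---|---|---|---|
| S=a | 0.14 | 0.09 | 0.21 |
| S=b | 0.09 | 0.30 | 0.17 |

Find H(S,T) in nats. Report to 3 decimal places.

H(S,T) = −Σ p(x,y)·ln p(x,y) over all 6 cells.
  cell (a,α): −0.14·ln0.14 = 0.2753
  cell (a,β): −0.09·ln0.09 = 0.2167
  cell (a,γ): −0.21·ln0.21 = 0.3277
  cell (b,α): −0.09·ln0.09 = 0.2167
  cell (b,β): −0.30·ln0.30 = 0.3612
  cell (b,γ): −0.17·ln0.17 = 0.3012
Sum = 1.699 nats.

1.699 nats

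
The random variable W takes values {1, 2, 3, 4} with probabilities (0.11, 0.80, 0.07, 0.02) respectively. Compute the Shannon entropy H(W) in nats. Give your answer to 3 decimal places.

0.686 nats

H(W) = −Σ p·ln p.
  −(0.11)·ln(0.11) = 0.2428
  −(0.80)·ln(0.80) = 0.1785
  −(0.07)·ln(0.07) = 0.1861
  −(0.02)·ln(0.02) = 0.0782
Sum: 0.2428 + 0.1785 + 0.1861 + 0.0782 = 0.686 nats.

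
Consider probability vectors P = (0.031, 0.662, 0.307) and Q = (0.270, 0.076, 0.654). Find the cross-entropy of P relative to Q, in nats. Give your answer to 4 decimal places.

1.8769 nats

H(P,Q) = −Σ p·ln q.
  −0.031·ln(0.270) = 0.04059
  −0.662·ln(0.076) = 1.70599
  −0.307·ln(0.654) = 0.13037
H(P,Q) = 1.8769 nats.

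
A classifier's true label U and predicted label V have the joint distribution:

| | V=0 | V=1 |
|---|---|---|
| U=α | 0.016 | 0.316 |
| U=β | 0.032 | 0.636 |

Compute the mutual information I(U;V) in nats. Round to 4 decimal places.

0.0000 nats

Marginals: p(U) = (0.3320, 0.6680), p(V) = (0.0480, 0.9520).
I(U;V) = Σ p(x,y)·ln[p(x,y)/(p(x)p(y))].
  (α,0): 0.016·ln(1.0040) = 0.00006
  (α,1): 0.316·ln(0.9998) = -0.00006
  (β,0): 0.032·ln(0.9980) = -0.00006
  (β,1): 0.636·ln(1.0001) = 0.00006
Sum = 0.0000 nats.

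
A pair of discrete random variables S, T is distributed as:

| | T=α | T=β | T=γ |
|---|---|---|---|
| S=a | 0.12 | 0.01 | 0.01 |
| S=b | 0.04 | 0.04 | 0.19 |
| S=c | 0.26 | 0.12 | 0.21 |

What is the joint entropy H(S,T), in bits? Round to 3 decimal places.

2.672 bits

H(S,T) = −Σ p(x,y)·log₂ p(x,y) over all 9 cells.
  cell (a,α): −0.12·log₂0.12 = 0.3671
  cell (a,β): −0.01·log₂0.01 = 0.0664
  cell (a,γ): −0.01·log₂0.01 = 0.0664
  cell (b,α): −0.04·log₂0.04 = 0.1858
  cell (b,β): −0.04·log₂0.04 = 0.1858
  cell (b,γ): −0.19·log₂0.19 = 0.4552
  cell (c,α): −0.26·log₂0.26 = 0.5053
  cell (c,β): −0.12·log₂0.12 = 0.3671
  cell (c,γ): −0.21·log₂0.21 = 0.4728
Sum = 2.672 bits.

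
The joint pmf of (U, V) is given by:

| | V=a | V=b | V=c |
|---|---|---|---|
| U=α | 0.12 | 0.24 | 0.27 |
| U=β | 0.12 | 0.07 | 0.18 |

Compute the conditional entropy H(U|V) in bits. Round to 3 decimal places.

0.916 bits

Chain rule: H(U|V) = H(U,V) − H(V).
Marginals: p(U) = (0.6300, 0.3700), p(V) = (0.2400, 0.3100, 0.4500).
H(U,V) = 2.4522 bits; H(V) = 1.5363 bits.
H(U|V) = 2.4522 − 1.5363 = 0.916 bits.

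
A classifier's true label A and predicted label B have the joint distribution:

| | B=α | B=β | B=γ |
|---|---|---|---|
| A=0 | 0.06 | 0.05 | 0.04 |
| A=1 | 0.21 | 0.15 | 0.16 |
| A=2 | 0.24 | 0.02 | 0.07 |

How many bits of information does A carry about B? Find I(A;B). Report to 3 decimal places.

Marginals: p(A) = (0.1500, 0.5200, 0.3300), p(B) = (0.5100, 0.2200, 0.2700).
I(A;B) = Σ p(x,y)·log₂[p(x,y)/(p(x)p(y))].
  (0,α): 0.06·log₂(0.7843) = -0.0210
  (0,β): 0.05·log₂(1.5152) = 0.0300
  (0,γ): 0.04·log₂(0.9877) = -0.0007
  (1,α): 0.21·log₂(0.7919) = -0.0707
  (1,β): 0.15·log₂(1.3112) = 0.0586
  (1,γ): 0.16·log₂(1.1396) = 0.0302
  (2,α): 0.24·log₂(1.4260) = 0.1229
  (2,β): 0.02·log₂(0.2755) = -0.0372
  (2,γ): 0.07·log₂(0.7856) = -0.0244
Sum = 0.088 bits.

0.088 bits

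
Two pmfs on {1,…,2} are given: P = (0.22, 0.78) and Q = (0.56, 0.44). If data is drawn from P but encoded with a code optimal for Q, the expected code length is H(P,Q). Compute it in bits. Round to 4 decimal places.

1.1079 bits

H(P,Q) = −Σ p·log₂ q.
  −0.22·log₂(0.56) = 0.18403
  −0.78·log₂(0.44) = 0.92385
H(P,Q) = 1.1079 bits.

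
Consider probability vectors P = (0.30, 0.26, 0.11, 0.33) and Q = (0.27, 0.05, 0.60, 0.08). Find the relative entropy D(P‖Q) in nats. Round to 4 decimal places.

0.7413 nats

D(P‖Q) = Σ p·ln(p/q).
  0.30·ln(0.30/0.27) = 0.03161
  0.26·ln(0.26/0.05) = 0.42865
  0.11·ln(0.11/0.60) = -0.18661
  0.33·ln(0.33/0.08) = 0.46763
D(P‖Q) = 0.7413 nats.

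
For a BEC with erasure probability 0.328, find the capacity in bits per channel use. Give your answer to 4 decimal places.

0.6720 bits

Binary erasure channel: capacity C = 1 − ε.
C = 1 − 0.328 = 0.6720 bits per channel use.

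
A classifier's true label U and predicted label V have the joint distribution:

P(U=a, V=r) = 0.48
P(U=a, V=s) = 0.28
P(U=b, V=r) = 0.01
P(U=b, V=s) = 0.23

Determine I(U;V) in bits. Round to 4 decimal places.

0.2182 bits

Marginals: p(U) = (0.7600, 0.2400), p(V) = (0.4900, 0.5100).
I(U;V) = Σ p(x,y)·log₂[p(x,y)/(p(x)p(y))].
  (a,r): 0.48·log₂(1.2889) = 0.17577
  (a,s): 0.28·log₂(0.7224) = -0.13136
  (b,r): 0.01·log₂(0.0850) = -0.03556
  (b,s): 0.23·log₂(1.8791) = 0.20931
Sum = 0.2182 bits.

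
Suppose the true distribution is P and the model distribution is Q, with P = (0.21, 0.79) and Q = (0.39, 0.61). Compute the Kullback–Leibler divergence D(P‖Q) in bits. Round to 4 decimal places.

D(P‖Q) = Σ p·log₂(p/q).
  0.21·log₂(0.21/0.39) = -0.18755
  0.79·log₂(0.79/0.61) = 0.29470
D(P‖Q) = 0.1072 bits.

0.1072 bits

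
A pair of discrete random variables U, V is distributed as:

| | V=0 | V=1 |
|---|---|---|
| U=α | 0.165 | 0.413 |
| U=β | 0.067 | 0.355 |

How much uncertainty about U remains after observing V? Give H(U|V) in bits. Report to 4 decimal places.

Chain rule: H(U|V) = H(U,V) − H(V).
Marginals: p(U) = (0.5780, 0.4220), p(V) = (0.2320, 0.7680).
H(U,V) = 1.7475 bits; H(V) = 0.7815 bits.
H(U|V) = 1.7475 − 0.7815 = 0.9660 bits.

0.9660 bits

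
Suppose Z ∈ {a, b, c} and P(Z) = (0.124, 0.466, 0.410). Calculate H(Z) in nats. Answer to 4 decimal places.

H(Z) = −Σ p·ln p.
  −(0.124)·ln(0.124) = 0.25885
  −(0.466)·ln(0.466) = 0.35582
  −(0.410)·ln(0.410) = 0.36556
Sum: 0.25885 + 0.35582 + 0.36556 = 0.9802 nats.

0.9802 nats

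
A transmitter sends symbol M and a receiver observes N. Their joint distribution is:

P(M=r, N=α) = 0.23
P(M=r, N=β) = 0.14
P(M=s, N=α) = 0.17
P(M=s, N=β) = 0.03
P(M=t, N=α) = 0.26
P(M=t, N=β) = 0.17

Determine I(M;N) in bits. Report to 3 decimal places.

0.032 bits

Marginals: p(M) = (0.3700, 0.2000, 0.4300), p(N) = (0.6600, 0.3400).
I(M;N) = Σ p(x,y)·log₂[p(x,y)/(p(x)p(y))].
  (r,α): 0.23·log₂(0.9419) = -0.0199
  (r,β): 0.14·log₂(1.1129) = 0.0216
  (s,α): 0.17·log₂(1.2879) = 0.0620
  (s,β): 0.03·log₂(0.4412) = -0.0354
  (t,α): 0.26·log₂(0.9161) = -0.0329
  (t,β): 0.17·log₂(1.1628) = 0.0370
Sum = 0.032 bits.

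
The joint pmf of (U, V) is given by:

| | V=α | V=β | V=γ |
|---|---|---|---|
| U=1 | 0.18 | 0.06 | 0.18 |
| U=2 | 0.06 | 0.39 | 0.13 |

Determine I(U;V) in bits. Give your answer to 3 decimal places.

Marginals: p(U) = (0.4200, 0.5800), p(V) = (0.2400, 0.4500, 0.3100).
I(U;V) = Σ p(x,y)·log₂[p(x,y)/(p(x)p(y))].
  (1,α): 0.18·log₂(1.7857) = 0.1506
  (1,β): 0.06·log₂(0.3175) = -0.0993
  (1,γ): 0.18·log₂(1.3825) = 0.0841
  (2,α): 0.06·log₂(0.4310) = -0.0728
  (2,β): 0.39·log₂(1.4943) = 0.2260
  (2,γ): 0.13·log₂(0.7230) = -0.0608
Sum = 0.228 bits.

0.228 bits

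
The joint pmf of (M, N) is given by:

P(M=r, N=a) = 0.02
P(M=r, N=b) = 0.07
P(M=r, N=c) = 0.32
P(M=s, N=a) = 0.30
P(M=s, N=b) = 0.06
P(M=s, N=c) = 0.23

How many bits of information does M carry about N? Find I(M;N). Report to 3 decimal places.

0.200 bits

Marginals: p(M) = (0.4100, 0.5900), p(N) = (0.3200, 0.1300, 0.5500).
I(M;N) = H(M) + H(N) − H(M,N).
H(M) = 0.9765, H(N) = 1.3831, H(M,N) = 2.1598.
I(M;N) = 0.9765 + 1.3831 − 2.1598 = 0.200 bits.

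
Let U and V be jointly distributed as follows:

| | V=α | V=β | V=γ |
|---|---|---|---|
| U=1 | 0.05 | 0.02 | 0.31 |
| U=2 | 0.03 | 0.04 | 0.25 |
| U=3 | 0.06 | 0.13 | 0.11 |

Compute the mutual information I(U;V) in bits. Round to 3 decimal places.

Marginals: p(U) = (0.3800, 0.3200, 0.3000), p(V) = (0.1400, 0.1900, 0.6700).
I(U;V) = H(U) + H(V) − H(U,V).
H(U) = 1.5776, H(V) = 1.2394, H(U,V) = 2.6668.
I(U;V) = 1.5776 + 1.2394 − 2.6668 = 0.150 bits.

0.150 bits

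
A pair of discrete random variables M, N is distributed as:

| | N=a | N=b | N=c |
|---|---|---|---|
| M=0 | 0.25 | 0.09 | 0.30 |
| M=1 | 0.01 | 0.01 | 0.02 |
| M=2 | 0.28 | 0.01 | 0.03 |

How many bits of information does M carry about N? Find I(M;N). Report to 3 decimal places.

0.172 bits

Marginals: p(M) = (0.6400, 0.0400, 0.3200), p(N) = (0.5400, 0.1100, 0.3500).
I(M;N) = H(M) + H(N) − H(M,N).
H(M) = 1.1239, H(N) = 1.3604, H(M,N) = 2.3119.
I(M;N) = 1.1239 + 1.3604 − 2.3119 = 0.172 bits.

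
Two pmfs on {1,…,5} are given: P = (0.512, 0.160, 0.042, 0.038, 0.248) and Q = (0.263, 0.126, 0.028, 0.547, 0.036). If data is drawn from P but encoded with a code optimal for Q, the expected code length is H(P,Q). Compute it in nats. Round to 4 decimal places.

2.0128 nats

H(P,Q) = −Σ p·ln q.
  −0.512·ln(0.263) = 0.68383
  −0.160·ln(0.126) = 0.33144
  −0.042·ln(0.028) = 0.15017
  −0.038·ln(0.547) = 0.02293
  −0.248·ln(0.036) = 0.82441
H(P,Q) = 2.0128 nats.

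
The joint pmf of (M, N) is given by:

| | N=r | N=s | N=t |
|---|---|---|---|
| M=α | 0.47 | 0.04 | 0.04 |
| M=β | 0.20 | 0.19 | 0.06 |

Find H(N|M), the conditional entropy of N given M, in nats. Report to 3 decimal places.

0.730 nats

Marginals: p(M) = (0.5500, 0.4500), p(N) = (0.6700, 0.2300, 0.1000).
H(N|M) = Σ p(M) · H(N|M=·).
  M=α: p=0.5500, H(N|M=α) = 0.5156
  M=β: p=0.4500, H(N|M=β) = 0.9931
Weighted sum = 0.730 nats.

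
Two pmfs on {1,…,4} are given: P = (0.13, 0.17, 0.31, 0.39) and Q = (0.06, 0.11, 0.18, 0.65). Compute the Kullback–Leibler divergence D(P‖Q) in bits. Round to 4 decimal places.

D(P‖Q) = Σ p·log₂(p/q).
  0.13·log₂(0.13/0.06) = 0.14501
  0.17·log₂(0.17/0.11) = 0.10677
  0.31·log₂(0.31/0.18) = 0.24312
  0.39·log₂(0.39/0.65) = -0.28742
D(P‖Q) = 0.2075 bits.

0.2075 bits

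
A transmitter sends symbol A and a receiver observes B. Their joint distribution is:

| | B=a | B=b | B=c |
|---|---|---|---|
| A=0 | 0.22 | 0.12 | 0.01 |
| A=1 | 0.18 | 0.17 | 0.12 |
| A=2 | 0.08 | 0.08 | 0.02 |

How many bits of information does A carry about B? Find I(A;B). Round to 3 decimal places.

Marginals: p(A) = (0.3500, 0.4700, 0.1800), p(B) = (0.4800, 0.3700, 0.1500).
I(A;B) = H(A) + H(B) − H(A,B).
H(A) = 1.4874, H(B) = 1.4495, H(A,B) = 2.8569.
I(A;B) = 1.4874 + 1.4495 − 2.8569 = 0.080 bits.

0.080 bits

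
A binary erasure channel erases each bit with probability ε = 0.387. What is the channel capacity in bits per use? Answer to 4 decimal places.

0.6130 bits

Binary erasure channel: capacity C = 1 − ε.
C = 1 − 0.387 = 0.6130 bits per channel use.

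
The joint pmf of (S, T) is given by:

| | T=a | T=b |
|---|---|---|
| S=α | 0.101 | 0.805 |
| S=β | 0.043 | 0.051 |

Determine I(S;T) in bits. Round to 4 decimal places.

0.0442 bits

Marginals: p(S) = (0.9060, 0.0940), p(T) = (0.1440, 0.8560).
I(S;T) = H(S) + H(T) − H(S,T).
H(S) = 0.4497, H(T) = 0.5946, H(S,T) = 1.0001.
I(S;T) = 0.4497 + 0.5946 − 1.0001 = 0.0442 bits.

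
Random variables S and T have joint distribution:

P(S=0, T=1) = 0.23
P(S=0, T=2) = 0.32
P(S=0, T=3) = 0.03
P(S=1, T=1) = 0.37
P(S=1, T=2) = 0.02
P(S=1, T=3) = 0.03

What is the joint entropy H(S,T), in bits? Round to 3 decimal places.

H(S,T) = −Σ p(x,y)·log₂ p(x,y) over all 6 cells.
  cell (0,1): −0.23·log₂0.23 = 0.4877
  cell (0,2): −0.32·log₂0.32 = 0.5260
  cell (0,3): −0.03·log₂0.03 = 0.1518
  cell (1,1): −0.37·log₂0.37 = 0.5307
  cell (1,2): −0.02·log₂0.02 = 0.1129
  cell (1,3): −0.03·log₂0.03 = 0.1518
Sum = 1.961 bits.

1.961 bits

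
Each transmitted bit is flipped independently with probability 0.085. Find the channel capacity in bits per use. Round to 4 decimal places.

Binary symmetric channel: C = 1 − h₂(ε) where h₂ is the binary entropy function.
h₂(0.085) = −0.085·log₂0.085 − 0.915·log₂0.915 = 0.4196.
C = 1 − 0.4196 = 0.5804 bits per channel use.

0.5804 bits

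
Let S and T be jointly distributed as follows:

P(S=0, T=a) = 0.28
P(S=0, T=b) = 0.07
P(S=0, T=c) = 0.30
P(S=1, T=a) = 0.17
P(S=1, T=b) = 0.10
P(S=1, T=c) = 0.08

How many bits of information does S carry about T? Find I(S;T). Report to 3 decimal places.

Marginals: p(S) = (0.6500, 0.3500), p(T) = (0.4500, 0.1700, 0.3800).
I(S;T) = Σ p(x,y)·log₂[p(x,y)/(p(x)p(y))].
  (0,a): 0.28·log₂(0.9573) = -0.0176
  (0,b): 0.07·log₂(0.6335) = -0.0461
  (0,c): 0.30·log₂(1.2146) = 0.0841
  (1,a): 0.17·log₂(1.0794) = 0.0187
  (1,b): 0.10·log₂(1.6807) = 0.0749
  (1,c): 0.08·log₂(0.6015) = -0.0587
Sum = 0.055 bits.

0.055 bits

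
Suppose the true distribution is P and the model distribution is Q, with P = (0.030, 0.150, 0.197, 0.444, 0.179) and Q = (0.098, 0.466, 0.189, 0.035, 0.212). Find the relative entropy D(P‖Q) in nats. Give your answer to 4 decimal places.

D(P‖Q) = Σ p·ln(p/q).
  0.030·ln(0.030/0.098) = -0.03551
  0.150·ln(0.150/0.466) = -0.17003
  0.197·ln(0.197/0.189) = 0.00817
  0.444·ln(0.444/0.035) = 1.12797
  0.179·ln(0.179/0.212) = -0.03029
D(P‖Q) = 0.9003 nats.

0.9003 nats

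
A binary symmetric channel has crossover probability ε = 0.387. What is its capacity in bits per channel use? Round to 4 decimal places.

0.0372 bits

Binary symmetric channel: C = 1 − h₂(ε) where h₂ is the binary entropy function.
h₂(0.387) = −0.387·log₂0.387 − 0.613·log₂0.613 = 0.9628.
C = 1 − 0.9628 = 0.0372 bits per channel use.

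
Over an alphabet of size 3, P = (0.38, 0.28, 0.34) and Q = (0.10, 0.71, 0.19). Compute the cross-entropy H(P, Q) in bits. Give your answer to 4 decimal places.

H(P,Q) = −Σ p·log₂ q.
  −0.38·log₂(0.10) = 1.26233
  −0.28·log₂(0.71) = 0.13835
  −0.34·log₂(0.19) = 0.81462
H(P,Q) = 2.2153 bits.

2.2153 bits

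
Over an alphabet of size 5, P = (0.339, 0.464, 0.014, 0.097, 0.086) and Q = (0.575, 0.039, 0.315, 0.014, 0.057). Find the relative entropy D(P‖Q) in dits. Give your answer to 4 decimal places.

0.4992 dits

D(P‖Q) = Σ p·log₁₀(p/q).
  0.339·log₁₀(0.339/0.575) = -0.07779
  0.464·log₁₀(0.464/0.039) = 0.49901
  0.014·log₁₀(0.014/0.315) = -0.01893
  0.097·log₁₀(0.097/0.014) = 0.08154
  0.086·log₁₀(0.086/0.057) = 0.01536
D(P‖Q) = 0.4992 dits.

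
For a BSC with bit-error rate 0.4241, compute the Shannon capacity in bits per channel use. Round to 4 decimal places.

Binary symmetric channel: C = 1 − h₂(ε) where h₂ is the binary entropy function.
h₂(0.4241) = −0.4241·log₂0.4241 − 0.5759·log₂0.5759 = 0.9833.
C = 1 − 0.9833 = 0.0167 bits per channel use.

0.0167 bits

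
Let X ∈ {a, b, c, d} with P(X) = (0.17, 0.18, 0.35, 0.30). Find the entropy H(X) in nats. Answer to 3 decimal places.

1.339 nats

H(X) = −Σ p·ln p.
  −(0.17)·ln(0.17) = 0.3012
  −(0.18)·ln(0.18) = 0.3087
  −(0.35)·ln(0.35) = 0.3674
  −(0.30)·ln(0.30) = 0.3612
Sum: 0.3012 + 0.3087 + 0.3674 + 0.3612 = 1.339 nats.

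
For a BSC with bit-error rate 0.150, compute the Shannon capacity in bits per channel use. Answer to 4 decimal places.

0.3902 bits

Binary symmetric channel: C = 1 − h₂(ε) where h₂ is the binary entropy function.
h₂(0.150) = −0.150·log₂0.150 − 0.850·log₂0.850 = 0.6098.
C = 1 − 0.6098 = 0.3902 bits per channel use.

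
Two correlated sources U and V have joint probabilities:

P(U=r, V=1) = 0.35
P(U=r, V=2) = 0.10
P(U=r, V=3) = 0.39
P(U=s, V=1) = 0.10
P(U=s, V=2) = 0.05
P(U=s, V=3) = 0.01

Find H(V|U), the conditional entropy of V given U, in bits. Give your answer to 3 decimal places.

Marginals: p(U) = (0.8400, 0.1600), p(V) = (0.4500, 0.1500, 0.4000).
H(V|U) = Σ p(U) · H(V|U=·).
  U=r: p=0.8400, H(V|U=r) = 1.4057
  U=s: p=0.1600, H(V|U=s) = 1.1982
Weighted sum = 1.373 bits.

1.373 bits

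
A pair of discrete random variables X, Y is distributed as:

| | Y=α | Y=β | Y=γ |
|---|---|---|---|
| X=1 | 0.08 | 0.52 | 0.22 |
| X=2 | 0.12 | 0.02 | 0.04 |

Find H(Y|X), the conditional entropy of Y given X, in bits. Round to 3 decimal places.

1.248 bits

Marginals: p(X) = (0.8200, 0.1800), p(Y) = (0.2000, 0.5400, 0.2600).
H(Y|X) = Σ p(X) · H(Y|X=·).
  X=1: p=0.8200, H(Y|X=1) = 1.2535
  X=2: p=0.1800, H(Y|X=2) = 1.2244
Weighted sum = 1.248 bits.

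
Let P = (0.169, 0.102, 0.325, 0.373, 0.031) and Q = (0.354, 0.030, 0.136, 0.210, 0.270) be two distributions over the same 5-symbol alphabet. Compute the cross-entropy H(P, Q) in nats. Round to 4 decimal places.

1.8043 nats

H(P,Q) = −Σ p·ln q.
  −0.169·ln(0.354) = 0.17550
  −0.102·ln(0.030) = 0.35767
  −0.325·ln(0.136) = 0.64841
  −0.373·ln(0.210) = 0.58212
  −0.031·ln(0.270) = 0.04059
H(P,Q) = 1.8043 nats.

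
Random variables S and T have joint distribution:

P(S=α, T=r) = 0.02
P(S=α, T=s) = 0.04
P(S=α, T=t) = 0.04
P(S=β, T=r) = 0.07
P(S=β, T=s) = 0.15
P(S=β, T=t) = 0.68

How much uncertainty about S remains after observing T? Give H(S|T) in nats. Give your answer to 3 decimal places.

0.300 nats

Chain rule: H(S|T) = H(S,T) − H(T).
Marginals: p(S) = (0.1000, 0.9000), p(T) = (0.0900, 0.1900, 0.7200).
H(S,T) = 1.0687 nats; H(T) = 0.7688 nats.
H(S|T) = 1.0687 − 0.7688 = 0.300 nats.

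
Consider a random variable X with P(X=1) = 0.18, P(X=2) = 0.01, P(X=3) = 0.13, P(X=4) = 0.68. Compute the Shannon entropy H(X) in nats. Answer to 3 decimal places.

0.882 nats

H(X) = −Σ p·ln p.
  −(0.18)·ln(0.18) = 0.3087
  −(0.01)·ln(0.01) = 0.0461
  −(0.13)·ln(0.13) = 0.2652
  −(0.68)·ln(0.68) = 0.2623
Sum: 0.3087 + 0.0461 + 0.2652 + 0.2623 = 0.882 nats.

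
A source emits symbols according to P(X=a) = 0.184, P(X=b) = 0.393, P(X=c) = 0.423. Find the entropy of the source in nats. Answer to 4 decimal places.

1.0425 nats

H(X) = −Σ p·ln p.
  −(0.184)·ln(0.184) = 0.31148
  −(0.393)·ln(0.393) = 0.36704
  −(0.423)·ln(0.423) = 0.36394
Sum: 0.31148 + 0.36704 + 0.36394 = 1.0425 nats.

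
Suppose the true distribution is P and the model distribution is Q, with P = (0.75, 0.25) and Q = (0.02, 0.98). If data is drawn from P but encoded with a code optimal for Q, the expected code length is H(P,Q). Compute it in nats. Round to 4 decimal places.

H(P,Q) = −Σ p·ln q.
  −0.75·ln(0.02) = 2.93402
  −0.25·ln(0.98) = 0.00505
H(P,Q) = 2.9391 nats.

2.9391 nats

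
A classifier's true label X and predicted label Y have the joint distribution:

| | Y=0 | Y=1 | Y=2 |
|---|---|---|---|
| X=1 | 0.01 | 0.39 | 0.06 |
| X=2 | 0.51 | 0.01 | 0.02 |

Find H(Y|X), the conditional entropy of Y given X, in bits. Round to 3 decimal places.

0.519 bits

Marginals: p(X) = (0.4600, 0.5400), p(Y) = (0.5200, 0.4000, 0.0800).
H(Y|X) = Σ p(X) · H(Y|X=·).
  X=1: p=0.4600, H(Y|X=1) = 0.7053
  X=2: p=0.5400, H(Y|X=2) = 0.3606
Weighted sum = 0.519 bits.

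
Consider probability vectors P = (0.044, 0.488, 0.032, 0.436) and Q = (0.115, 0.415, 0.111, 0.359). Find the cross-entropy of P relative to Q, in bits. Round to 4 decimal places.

1.5023 bits

H(P,Q) = −Σ p·log₂ q.
  −0.044·log₂(0.115) = 0.13729
  −0.488·log₂(0.415) = 0.61918
  −0.032·log₂(0.111) = 0.10148
  −0.436·log₂(0.359) = 0.64438
H(P,Q) = 1.5023 bits.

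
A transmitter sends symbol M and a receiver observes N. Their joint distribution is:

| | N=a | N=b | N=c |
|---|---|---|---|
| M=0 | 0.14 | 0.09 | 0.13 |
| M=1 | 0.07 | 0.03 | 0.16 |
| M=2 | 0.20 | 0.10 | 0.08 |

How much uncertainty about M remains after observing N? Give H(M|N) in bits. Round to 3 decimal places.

Chain rule: H(M|N) = H(M,N) − H(N).
Marginals: p(M) = (0.3600, 0.2600, 0.3800), p(N) = (0.4100, 0.2200, 0.3700).
H(M,N) = 3.0238 bits; H(N) = 1.5387 bits.
H(M|N) = 3.0238 − 1.5387 = 1.485 bits.

1.485 bits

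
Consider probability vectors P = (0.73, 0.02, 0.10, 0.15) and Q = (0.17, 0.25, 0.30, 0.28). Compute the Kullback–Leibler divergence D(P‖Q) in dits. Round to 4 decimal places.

D(P‖Q) = Σ p·log₁₀(p/q).
  0.73·log₁₀(0.73/0.17) = 0.46200
  0.02·log₁₀(0.02/0.25) = -0.02194
  0.10·log₁₀(0.10/0.30) = -0.04771
  0.15·log₁₀(0.15/0.28) = -0.04066
D(P‖Q) = 0.3517 dits.

0.3517 dits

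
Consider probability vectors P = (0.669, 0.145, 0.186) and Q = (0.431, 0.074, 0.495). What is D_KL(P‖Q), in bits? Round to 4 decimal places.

0.3024 bits

D(P‖Q) = Σ p·log₂(p/q).
  0.669·log₂(0.669/0.431) = 0.42436
  0.145·log₂(0.145/0.074) = 0.14072
  0.186·log₂(0.186/0.495) = -0.26266
D(P‖Q) = 0.3024 bits.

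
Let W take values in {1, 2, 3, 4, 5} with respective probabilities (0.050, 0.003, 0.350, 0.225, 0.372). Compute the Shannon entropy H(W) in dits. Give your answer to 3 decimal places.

0.538 dits

H(W) = −Σ p·log₁₀ p.
  −(0.050)·log₁₀(0.050) = 0.0651
  −(0.003)·log₁₀(0.003) = 0.0076
  −(0.350)·log₁₀(0.350) = 0.1596
  −(0.225)·log₁₀(0.225) = 0.1458
  −(0.372)·log₁₀(0.372) = 0.1598
Sum: 0.0651 + 0.0076 + 0.1596 + 0.1458 + 0.1598 = 0.538 dits.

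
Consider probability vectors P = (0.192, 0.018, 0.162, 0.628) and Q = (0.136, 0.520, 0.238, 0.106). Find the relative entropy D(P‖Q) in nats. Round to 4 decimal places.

D(P‖Q) = Σ p·ln(p/q).
  0.192·ln(0.192/0.136) = 0.06621
  0.018·ln(0.018/0.520) = -0.06054
  0.162·ln(0.162/0.238) = -0.06232
  0.628·ln(0.628/0.106) = 1.11728
D(P‖Q) = 1.0606 nats.

1.0606 nats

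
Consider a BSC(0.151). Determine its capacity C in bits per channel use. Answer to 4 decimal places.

Binary symmetric channel: C = 1 − h₂(ε) where h₂ is the binary entropy function.
h₂(0.151) = −0.151·log₂0.151 − 0.849·log₂0.849 = 0.6123.
C = 1 − 0.6123 = 0.3877 bits per channel use.

0.3877 bits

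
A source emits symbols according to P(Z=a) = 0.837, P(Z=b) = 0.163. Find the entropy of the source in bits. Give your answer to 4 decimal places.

H(Z) = −Σ p·log₂ p.
  −(0.837)·log₂(0.837) = 0.21486
  −(0.163)·log₂(0.163) = 0.42658
Sum: 0.21486 + 0.42658 = 0.6414 bits.

0.6414 bits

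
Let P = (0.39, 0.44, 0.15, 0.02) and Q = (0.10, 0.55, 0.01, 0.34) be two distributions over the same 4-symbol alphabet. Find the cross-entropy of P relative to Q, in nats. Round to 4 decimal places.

H(P,Q) = −Σ p·ln q.
  −0.39·ln(0.10) = 0.89801
  −0.44·ln(0.55) = 0.26305
  −0.15·ln(0.01) = 0.69078
  −0.02·ln(0.34) = 0.02158
H(P,Q) = 1.8734 nats.

1.8734 nats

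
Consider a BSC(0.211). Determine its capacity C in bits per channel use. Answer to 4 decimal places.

Binary symmetric channel: C = 1 − h₂(ε) where h₂ is the binary entropy function.
h₂(0.211) = −0.211·log₂0.211 − 0.789·log₂0.789 = 0.7434.
C = 1 − 0.7434 = 0.2566 bits per channel use.

0.2566 bits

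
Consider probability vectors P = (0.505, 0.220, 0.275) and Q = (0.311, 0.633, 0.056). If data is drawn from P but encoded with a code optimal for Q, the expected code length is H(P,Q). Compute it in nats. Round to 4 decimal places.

H(P,Q) = −Σ p·ln q.
  −0.505·ln(0.311) = 0.58982
  −0.220·ln(0.633) = 0.10060
  −0.275·ln(0.056) = 0.79266
H(P,Q) = 1.4831 nats.

1.4831 nats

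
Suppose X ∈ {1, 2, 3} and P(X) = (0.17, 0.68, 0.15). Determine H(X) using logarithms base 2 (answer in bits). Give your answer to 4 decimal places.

1.2235 bits

H(X) = −Σ p·log₂ p.
  −(0.17)·log₂(0.17) = 0.43459
  −(0.68)·log₂(0.68) = 0.37835
  −(0.15)·log₂(0.15) = 0.41054
Sum: 0.43459 + 0.37835 + 0.41054 = 1.2235 bits.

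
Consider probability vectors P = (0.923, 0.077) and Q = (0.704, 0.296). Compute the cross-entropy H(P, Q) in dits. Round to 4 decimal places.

H(P,Q) = −Σ p·log₁₀ q.
  −0.923·log₁₀(0.704) = 0.14069
  −0.077·log₁₀(0.296) = 0.04071
H(P,Q) = 0.1814 dits.

0.1814 dits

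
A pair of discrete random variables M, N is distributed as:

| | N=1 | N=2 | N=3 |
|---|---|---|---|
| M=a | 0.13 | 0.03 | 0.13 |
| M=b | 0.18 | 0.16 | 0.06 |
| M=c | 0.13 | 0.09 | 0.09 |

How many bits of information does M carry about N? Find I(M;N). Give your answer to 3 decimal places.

0.083 bits

Marginals: p(M) = (0.2900, 0.4000, 0.3100), p(N) = (0.4400, 0.2800, 0.2800).
I(M;N) = Σ p(x,y)·log₂[p(x,y)/(p(x)p(y))].
  (a,1): 0.13·log₂(1.0188) = 0.0035
  (a,2): 0.03·log₂(0.3695) = -0.0431
  (a,3): 0.13·log₂(1.6010) = 0.0883
  (b,1): 0.18·log₂(1.0227) = 0.0058
  (b,2): 0.16·log₂(1.4286) = 0.0823
  (b,3): 0.06·log₂(0.5357) = -0.0540
  (c,1): 0.13·log₂(0.9531) = -0.0090
  (c,2): 0.09·log₂(1.0369) = 0.0047
  (c,3): 0.09·log₂(1.0369) = 0.0047
Sum = 0.083 bits.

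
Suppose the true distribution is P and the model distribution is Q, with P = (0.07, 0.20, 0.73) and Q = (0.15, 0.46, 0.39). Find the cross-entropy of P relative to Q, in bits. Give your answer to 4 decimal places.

1.4073 bits

H(P,Q) = −Σ p·log₂ q.
  −0.07·log₂(0.15) = 0.19159
  −0.20·log₂(0.46) = 0.22406
  −0.73·log₂(0.39) = 0.99167
H(P,Q) = 1.4073 bits.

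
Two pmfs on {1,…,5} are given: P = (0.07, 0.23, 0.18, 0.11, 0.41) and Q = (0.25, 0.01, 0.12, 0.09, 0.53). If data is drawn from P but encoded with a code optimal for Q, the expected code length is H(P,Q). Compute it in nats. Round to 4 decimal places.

2.0631 nats

H(P,Q) = −Σ p·ln q.
  −0.07·ln(0.25) = 0.09704
  −0.23·ln(0.01) = 1.05919
  −0.18·ln(0.12) = 0.38165
  −0.11·ln(0.09) = 0.26487
  −0.41·ln(0.53) = 0.26030
H(P,Q) = 2.0631 nats.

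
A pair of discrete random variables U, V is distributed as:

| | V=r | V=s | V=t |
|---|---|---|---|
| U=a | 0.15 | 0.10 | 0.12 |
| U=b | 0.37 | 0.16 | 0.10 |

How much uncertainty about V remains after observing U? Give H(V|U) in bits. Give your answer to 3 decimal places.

1.445 bits

Chain rule: H(V|U) = H(U,V) − H(U).
Marginals: p(U) = (0.3700, 0.6300), p(V) = (0.5200, 0.2600, 0.2200).
H(U,V) = 2.3957 bits; H(U) = 0.9507 bits.
H(V|U) = 2.3957 − 0.9507 = 1.445 bits.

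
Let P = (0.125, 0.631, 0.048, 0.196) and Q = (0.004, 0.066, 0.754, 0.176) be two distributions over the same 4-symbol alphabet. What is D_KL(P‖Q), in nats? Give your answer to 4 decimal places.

1.7437 nats

D(P‖Q) = Σ p·ln(p/q).
  0.125·ln(0.125/0.004) = 0.43025
  0.631·ln(0.631/0.066) = 1.42458
  0.048·ln(0.048/0.754) = -0.13220
  0.196·ln(0.196/0.176) = 0.02110
D(P‖Q) = 1.7437 nats.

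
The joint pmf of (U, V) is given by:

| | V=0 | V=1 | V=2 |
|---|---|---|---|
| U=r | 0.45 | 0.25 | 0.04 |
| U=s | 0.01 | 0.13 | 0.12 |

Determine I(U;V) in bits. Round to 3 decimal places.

0.275 bits

Marginals: p(U) = (0.7400, 0.2600), p(V) = (0.4600, 0.3800, 0.1600).
I(U;V) = Σ p(x,y)·log₂[p(x,y)/(p(x)p(y))].
  (r,0): 0.45·log₂(1.3220) = 0.1812
  (r,1): 0.25·log₂(0.8890) = -0.0424
  (r,2): 0.04·log₂(0.3378) = -0.0626
  (s,0): 0.01·log₂(0.0836) = -0.0358
  (s,1): 0.13·log₂(1.3158) = 0.0515
  (s,2): 0.12·log₂(2.8846) = 0.1834
Sum = 0.275 bits.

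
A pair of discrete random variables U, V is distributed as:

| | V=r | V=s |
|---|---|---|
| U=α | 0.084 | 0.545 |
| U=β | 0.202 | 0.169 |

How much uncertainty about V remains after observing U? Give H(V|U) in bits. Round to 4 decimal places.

0.7256 bits

Marginals: p(U) = (0.6290, 0.3710), p(V) = (0.2860, 0.7140).
H(V|U) = Σ p(U) · H(V|U=·).
  U=α: p=0.6290, H(V|U=α) = 0.5671
  U=β: p=0.3710, H(V|U=β) = 0.9943
Weighted sum = 0.7256 bits.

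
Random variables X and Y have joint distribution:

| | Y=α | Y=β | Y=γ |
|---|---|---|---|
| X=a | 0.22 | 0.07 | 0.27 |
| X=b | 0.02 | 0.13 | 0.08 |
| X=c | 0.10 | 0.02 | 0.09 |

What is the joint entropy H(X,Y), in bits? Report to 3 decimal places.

2.804 bits

H(X,Y) = −Σ p(x,y)·log₂ p(x,y) over all 9 cells.
  cell (a,α): −0.22·log₂0.22 = 0.4806
  cell (a,β): −0.07·log₂0.07 = 0.2686
  cell (a,γ): −0.27·log₂0.27 = 0.5100
  cell (b,α): −0.02·log₂0.02 = 0.1129
  cell (b,β): −0.13·log₂0.13 = 0.3826
  cell (b,γ): −0.08·log₂0.08 = 0.2915
  cell (c,α): −0.10·log₂0.10 = 0.3322
  cell (c,β): −0.02·log₂0.02 = 0.1129
  cell (c,γ): −0.09·log₂0.09 = 0.3127
Sum = 2.804 bits.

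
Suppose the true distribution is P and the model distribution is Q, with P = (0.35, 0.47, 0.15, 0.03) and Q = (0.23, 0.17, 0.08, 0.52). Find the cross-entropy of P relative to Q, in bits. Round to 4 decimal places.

H(P,Q) = −Σ p·log₂ q.
  −0.35·log₂(0.23) = 0.74210
  −0.47·log₂(0.17) = 1.20150
  −0.15·log₂(0.08) = 0.54658
  −0.03·log₂(0.52) = 0.02830
H(P,Q) = 2.5185 bits.

2.5185 bits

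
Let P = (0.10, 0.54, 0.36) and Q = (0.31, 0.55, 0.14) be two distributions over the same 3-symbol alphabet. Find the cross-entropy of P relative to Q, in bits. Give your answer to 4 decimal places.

1.6559 bits

H(P,Q) = −Σ p·log₂ q.
  −0.10·log₂(0.31) = 0.16897
  −0.54·log₂(0.55) = 0.46575
  −0.36·log₂(0.14) = 1.02114
H(P,Q) = 1.6559 bits.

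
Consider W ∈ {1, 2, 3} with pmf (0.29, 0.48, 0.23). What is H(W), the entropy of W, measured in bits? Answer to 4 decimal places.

1.5138 bits

H(W) = −Σ p·log₂ p.
  −(0.29)·log₂(0.29) = 0.51790
  −(0.48)·log₂(0.48) = 0.50827
  −(0.23)·log₂(0.23) = 0.48767
Sum: 0.51790 + 0.50827 + 0.48767 = 1.5138 bits.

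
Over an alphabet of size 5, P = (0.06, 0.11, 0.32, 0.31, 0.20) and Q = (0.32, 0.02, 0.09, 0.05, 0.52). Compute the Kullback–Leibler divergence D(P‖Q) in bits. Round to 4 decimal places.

1.2516 bits

D(P‖Q) = Σ p·log₂(p/q).
  0.06·log₂(0.06/0.32) = -0.14490
  0.11·log₂(0.11/0.02) = 0.27054
  0.32·log₂(0.32/0.09) = 0.58562
  0.31·log₂(0.31/0.05) = 0.81600
  0.20·log₂(0.20/0.52) = -0.27570
D(P‖Q) = 1.2516 bits.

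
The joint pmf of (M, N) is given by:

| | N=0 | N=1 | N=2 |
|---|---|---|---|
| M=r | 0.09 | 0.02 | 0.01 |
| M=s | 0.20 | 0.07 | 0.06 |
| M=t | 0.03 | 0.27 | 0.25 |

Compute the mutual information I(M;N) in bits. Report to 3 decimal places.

Marginals: p(M) = (0.1200, 0.3300, 0.5500), p(N) = (0.3200, 0.3600, 0.3200).
I(M;N) = H(M) + H(N) − H(M,N).
H(M) = 1.3693, H(N) = 1.5827, H(M,N) = 2.6302.
I(M;N) = 1.3693 + 1.5827 − 2.6302 = 0.322 bits.

0.322 bits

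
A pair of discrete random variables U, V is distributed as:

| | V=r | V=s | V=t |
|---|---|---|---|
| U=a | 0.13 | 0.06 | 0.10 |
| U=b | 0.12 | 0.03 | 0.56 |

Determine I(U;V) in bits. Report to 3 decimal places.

Marginals: p(U) = (0.2900, 0.7100), p(V) = (0.2500, 0.0900, 0.6600).
I(U;V) = Σ p(x,y)·log₂[p(x,y)/(p(x)p(y))].
  (a,r): 0.13·log₂(1.7931) = 0.1095
  (a,s): 0.06·log₂(2.2989) = 0.0721
  (a,t): 0.10·log₂(0.5225) = -0.0937
  (b,r): 0.12·log₂(0.6761) = -0.0678
  (b,s): 0.03·log₂(0.4695) = -0.0327
  (b,t): 0.56·log₂(1.1950) = 0.1440
Sum = 0.131 bits.

0.131 bits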